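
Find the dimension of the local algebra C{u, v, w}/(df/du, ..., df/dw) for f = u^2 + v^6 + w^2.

5

The Hessian of f at 0 has rank 2. Corank 1: A-series; mu = 5 gives A_5.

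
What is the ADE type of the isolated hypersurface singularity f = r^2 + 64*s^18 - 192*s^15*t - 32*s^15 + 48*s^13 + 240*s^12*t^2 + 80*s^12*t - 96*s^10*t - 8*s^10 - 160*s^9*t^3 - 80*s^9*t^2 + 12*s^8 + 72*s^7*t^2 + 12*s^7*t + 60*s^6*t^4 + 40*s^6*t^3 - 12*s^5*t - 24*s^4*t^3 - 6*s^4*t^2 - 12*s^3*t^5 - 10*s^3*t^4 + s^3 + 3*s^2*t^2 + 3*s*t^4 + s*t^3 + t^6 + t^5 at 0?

E7

The Hessian of f at 0 has rank 1. Corank 2; j^3 = s^3 is a perfect cube, so E-series; the 4-jet and mu = 7 give E_7.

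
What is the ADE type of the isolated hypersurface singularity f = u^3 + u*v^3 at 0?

The Hessian of f at 0 has rank 0. Corank 2; j^3 = u^3 is a perfect cube, so E-series; the 4-jet and mu = 7 give E_7.

E_7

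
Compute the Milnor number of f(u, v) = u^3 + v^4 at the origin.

6

The Hessian of f at 0 has rank 0. Corank 2; j^3 = u^3 is a perfect cube, so E-series; the 4-jet and mu = 6 give E_6.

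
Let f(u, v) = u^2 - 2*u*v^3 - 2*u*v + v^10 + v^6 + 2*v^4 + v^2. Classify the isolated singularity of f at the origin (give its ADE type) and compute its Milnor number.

The Hessian of f at 0 has rank 1. Corank 1: A-series; mu = 9 gives A_9.

Type A_9, Milnor number mu = 9.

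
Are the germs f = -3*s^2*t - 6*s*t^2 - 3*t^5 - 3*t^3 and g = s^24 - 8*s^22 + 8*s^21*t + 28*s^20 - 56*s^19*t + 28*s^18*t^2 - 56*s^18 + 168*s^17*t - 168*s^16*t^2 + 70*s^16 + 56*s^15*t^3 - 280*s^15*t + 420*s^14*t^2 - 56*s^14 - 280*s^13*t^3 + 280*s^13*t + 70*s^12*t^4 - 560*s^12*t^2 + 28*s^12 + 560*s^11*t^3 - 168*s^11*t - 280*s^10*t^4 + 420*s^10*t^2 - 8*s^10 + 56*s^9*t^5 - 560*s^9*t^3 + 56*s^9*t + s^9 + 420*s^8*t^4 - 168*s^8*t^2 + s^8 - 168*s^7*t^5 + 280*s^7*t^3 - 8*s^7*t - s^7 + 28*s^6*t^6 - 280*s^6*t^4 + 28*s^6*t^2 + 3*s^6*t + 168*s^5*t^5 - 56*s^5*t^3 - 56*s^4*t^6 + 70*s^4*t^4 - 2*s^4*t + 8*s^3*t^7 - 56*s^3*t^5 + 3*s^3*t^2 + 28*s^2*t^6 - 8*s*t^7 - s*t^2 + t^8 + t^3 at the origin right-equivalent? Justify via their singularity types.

The Hessian of f at 0 has rank 0. Corank 2; j^3 = -3*t*(s + t)^2 has shape L^2 M (L != M), so D-series; mu = 6 gives D_6. The Hessian of g at 0 has rank 0. Corank 2; j^3 = -t^2*(s - t) has shape L^2 M (L != M), so D-series; mu = 9 gives D_9. f is D_6 but g is D_9, hence not right-equivalent.

No.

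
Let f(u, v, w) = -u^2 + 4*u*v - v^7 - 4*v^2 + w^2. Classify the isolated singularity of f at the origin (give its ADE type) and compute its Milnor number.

Type A6, Milnor number mu = 6.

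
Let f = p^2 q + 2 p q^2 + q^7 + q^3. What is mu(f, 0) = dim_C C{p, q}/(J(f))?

8

The Hessian of f at 0 has rank 0. Corank 2; j^3 = q*(p + q)^2 has shape L^2 M (L != M), so D-series; mu = 8 gives D_8.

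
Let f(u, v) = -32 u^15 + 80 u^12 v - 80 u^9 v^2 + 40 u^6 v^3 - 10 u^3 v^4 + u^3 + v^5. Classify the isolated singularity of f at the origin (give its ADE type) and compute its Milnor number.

Type E_{8}, Milnor number mu = 8.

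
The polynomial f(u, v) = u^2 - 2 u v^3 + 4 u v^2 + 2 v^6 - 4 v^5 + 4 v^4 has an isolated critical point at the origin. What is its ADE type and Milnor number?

Type A5, Milnor number mu = 5.

The Hessian of f at 0 has rank 1. Corank 1: A-series; mu = 5 gives A_5.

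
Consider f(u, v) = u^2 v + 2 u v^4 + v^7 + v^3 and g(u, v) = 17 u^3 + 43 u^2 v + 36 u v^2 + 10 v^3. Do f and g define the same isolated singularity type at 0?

The Hessian of f at 0 is [[0, 0], [0, 0]] with rank 0, so corank 2. A Groebner basis of the Jacobian ideal J(f) in C{u,v} is {v^3, u^2 + 3*v^2, u*v}; counting standard monomials gives mu = 4. Corank 2; j^3 = v*(u^2 + v^2) splits into three distinct lines over C (the quadratic factor has nonzero discriminant), so D_4. The Hessian of g at 0 is [[0, 0], [0, 0]] with rank 0, so corank 2. A Groebner basis of the Jacobian ideal J(g) in C{u,v} is {v^3, u^2 - 6*v^2/13, u*v + 9*v^2/13}; counting standard monomials gives mu = 4. Corank 2; j^3 = (u + v)*(17*u^2 + 26*u*v + 10*v^2) splits into three distinct lines over C (the quadratic factor has nonzero discriminant), so D_4. Both have type D_4, hence right-equivalent.

Yes.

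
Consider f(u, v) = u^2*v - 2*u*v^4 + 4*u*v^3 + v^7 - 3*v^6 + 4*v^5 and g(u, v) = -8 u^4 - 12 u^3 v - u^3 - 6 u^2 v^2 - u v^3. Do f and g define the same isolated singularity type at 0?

The Hessian of f at 0 has rank 0. Corank 2; j^3 = u^2*v has shape L^2 M (L != M), so D-series; mu = 7 gives D_7. The Hessian of g at 0 has rank 0. Corank 2; j^3 = -u^3 is a perfect cube, so E-series; the 4-jet and mu = 7 give E_7. f is D_7 but g is E_7, hence not right-equivalent.

No.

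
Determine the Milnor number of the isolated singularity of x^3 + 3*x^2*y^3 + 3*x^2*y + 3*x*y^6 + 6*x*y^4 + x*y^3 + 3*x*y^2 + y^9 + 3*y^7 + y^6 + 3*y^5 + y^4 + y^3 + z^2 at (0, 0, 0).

The Hessian of f at 0 has rank 1. Corank 2; j^3 = (x + y)^3 is a perfect cube, so E-series; the 4-jet and mu = 7 give E_7.

7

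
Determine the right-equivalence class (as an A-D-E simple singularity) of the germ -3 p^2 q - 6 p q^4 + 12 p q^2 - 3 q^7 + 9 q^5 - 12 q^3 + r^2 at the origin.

D_6

The Hessian of f at 0 has rank 1. Corank 2; j^3 = -3*q*(p - 2*q)^2 has shape L^2 M (L != M), so D-series; mu = 6 gives D_6.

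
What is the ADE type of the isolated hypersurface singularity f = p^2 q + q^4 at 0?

D5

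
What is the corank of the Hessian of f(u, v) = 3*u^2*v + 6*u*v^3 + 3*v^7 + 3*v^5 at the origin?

2

Hessian at 0 has rank 0.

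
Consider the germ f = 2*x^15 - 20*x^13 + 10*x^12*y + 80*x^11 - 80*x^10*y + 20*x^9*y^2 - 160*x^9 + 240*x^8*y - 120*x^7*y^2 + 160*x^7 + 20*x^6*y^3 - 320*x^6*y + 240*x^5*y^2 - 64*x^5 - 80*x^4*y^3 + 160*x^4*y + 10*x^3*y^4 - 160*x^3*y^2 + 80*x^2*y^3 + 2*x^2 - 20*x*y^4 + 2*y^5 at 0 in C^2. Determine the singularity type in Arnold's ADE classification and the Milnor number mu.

Type A4, Milnor number mu = 4.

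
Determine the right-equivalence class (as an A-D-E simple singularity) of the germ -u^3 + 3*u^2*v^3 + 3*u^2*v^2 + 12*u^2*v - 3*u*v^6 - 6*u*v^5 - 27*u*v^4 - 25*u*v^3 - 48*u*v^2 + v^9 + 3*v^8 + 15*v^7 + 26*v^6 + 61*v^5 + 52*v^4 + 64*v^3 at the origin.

E7

The Hessian of f at 0 has rank 0. Corank 2; j^3 = -(u - 4*v)^3 is a perfect cube, so E-series; the 4-jet and mu = 7 give E_7.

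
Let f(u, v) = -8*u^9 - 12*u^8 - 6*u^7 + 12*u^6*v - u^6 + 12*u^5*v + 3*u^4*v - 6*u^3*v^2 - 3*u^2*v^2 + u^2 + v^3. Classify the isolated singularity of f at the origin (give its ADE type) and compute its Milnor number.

Type A_2, Milnor number mu = 2.

The Hessian of f at 0 is [[2, 0], [0, 0]] with rank 1, so corank 1. A Groebner basis of the Jacobian ideal J(f) in C{u,v} is {v^2, u}; counting standard monomials gives mu = 2. Corank 1: A-series; mu = 2 gives A_2.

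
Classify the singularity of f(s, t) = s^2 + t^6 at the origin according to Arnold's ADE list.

A_{5}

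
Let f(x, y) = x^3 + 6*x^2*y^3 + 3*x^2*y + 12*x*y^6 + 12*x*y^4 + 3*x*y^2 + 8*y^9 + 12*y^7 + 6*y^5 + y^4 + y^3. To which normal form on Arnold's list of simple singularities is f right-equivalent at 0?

E_{6}

The Hessian of f at 0 has rank 0. Corank 2; j^3 = (x + y)^3 is a perfect cube, so E-series; the 4-jet and mu = 6 give E_6.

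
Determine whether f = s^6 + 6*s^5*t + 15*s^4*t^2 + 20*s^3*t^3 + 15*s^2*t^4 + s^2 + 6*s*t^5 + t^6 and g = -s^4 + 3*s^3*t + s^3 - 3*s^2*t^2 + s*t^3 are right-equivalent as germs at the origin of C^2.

No.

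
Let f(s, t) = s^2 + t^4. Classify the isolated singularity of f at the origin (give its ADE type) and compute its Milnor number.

Type A_{3}, Milnor number mu = 3.

The Hessian of f at 0 is [[2, 0], [0, 0]] with rank 1, so corank 1. A Groebner basis of the Jacobian ideal J(f) in C{s,t} is {t^3, s}; counting standard monomials gives mu = 3. Corank 1: A-series; mu = 3 gives A_3.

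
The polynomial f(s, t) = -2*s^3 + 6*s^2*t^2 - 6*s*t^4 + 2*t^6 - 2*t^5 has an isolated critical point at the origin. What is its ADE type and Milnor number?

Type E_8, Milnor number mu = 8.

The Hessian of f at 0 has rank 0. Corank 2; j^3 = -2*s^3 is a perfect cube, so E-series; the 5-jet and mu = 8 give E_8.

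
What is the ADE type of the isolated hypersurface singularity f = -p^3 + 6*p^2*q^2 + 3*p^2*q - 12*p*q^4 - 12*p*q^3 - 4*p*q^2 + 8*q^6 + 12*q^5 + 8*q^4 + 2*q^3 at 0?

The Hessian of f at 0 has rank 0. Corank 2; j^3 = -(p - q)*(p^2 - 2*p*q + 2*q^2) splits into three distinct lines over C (the quadratic factor has nonzero discriminant), so D_4.

D4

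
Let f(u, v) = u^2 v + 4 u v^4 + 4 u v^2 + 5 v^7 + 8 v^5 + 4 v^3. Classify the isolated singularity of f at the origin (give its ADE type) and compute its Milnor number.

The Hessian of f at 0 has rank 0. Corank 2; j^3 = v*(u + 2*v)^2 has shape L^2 M (L != M), so D-series; mu = 8 gives D_8.

Type D_8, Milnor number mu = 8.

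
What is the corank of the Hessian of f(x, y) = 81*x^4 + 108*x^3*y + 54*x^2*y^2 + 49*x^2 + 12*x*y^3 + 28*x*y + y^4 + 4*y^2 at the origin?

1

Hessian at 0 has rank 1.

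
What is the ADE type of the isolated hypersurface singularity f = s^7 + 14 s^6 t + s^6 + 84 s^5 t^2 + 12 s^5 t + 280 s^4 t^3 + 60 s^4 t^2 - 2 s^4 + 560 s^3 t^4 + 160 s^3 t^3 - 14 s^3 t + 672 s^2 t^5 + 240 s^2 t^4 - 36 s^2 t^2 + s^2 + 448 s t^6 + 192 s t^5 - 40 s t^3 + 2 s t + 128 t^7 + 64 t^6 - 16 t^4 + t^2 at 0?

A_6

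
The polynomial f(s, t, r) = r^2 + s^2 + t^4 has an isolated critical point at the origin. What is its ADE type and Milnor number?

Type A3, Milnor number mu = 3.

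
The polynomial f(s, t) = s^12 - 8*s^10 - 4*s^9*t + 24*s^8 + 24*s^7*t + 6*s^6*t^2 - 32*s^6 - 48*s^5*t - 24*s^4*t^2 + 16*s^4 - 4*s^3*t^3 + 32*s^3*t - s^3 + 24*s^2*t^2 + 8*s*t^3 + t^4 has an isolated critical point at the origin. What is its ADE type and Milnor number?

The Hessian of f at 0 has rank 0. Corank 2; j^3 = -s^3 is a perfect cube, so E-series; the 4-jet and mu = 6 give E_6.

Type E6, Milnor number mu = 6.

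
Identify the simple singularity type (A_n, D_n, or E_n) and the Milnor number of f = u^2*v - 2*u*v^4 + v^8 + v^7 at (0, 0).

Type D9, Milnor number mu = 9.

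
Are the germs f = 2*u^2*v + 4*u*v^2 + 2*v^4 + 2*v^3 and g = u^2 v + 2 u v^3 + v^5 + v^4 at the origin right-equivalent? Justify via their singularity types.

The Hessian of f at 0 has rank 0. Corank 2; j^3 = 2*v*(u + v)^2 has shape L^2 M (L != M), so D-series; mu = 5 gives D_5. The Hessian of g at 0 has rank 0. Corank 2; j^3 = u^2*v has shape L^2 M (L != M), so D-series; mu = 5 gives D_5. Both have type D_5, hence right-equivalent.

Yes.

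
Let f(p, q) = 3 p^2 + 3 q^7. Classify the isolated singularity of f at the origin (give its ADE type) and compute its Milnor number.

Type A_{6}, Milnor number mu = 6.

The Hessian of f at 0 has rank 1. Corank 1: A-series; mu = 6 gives A_6.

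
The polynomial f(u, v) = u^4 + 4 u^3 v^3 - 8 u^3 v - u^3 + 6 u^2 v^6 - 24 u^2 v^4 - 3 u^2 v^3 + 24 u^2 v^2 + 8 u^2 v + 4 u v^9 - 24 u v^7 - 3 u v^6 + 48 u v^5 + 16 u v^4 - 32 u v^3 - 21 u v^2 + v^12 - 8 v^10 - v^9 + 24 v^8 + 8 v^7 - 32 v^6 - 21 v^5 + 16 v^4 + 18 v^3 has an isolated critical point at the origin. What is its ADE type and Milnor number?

The Hessian of f at 0 has rank 0. Corank 2; j^3 = -(u - 3*v)^2*(u - 2*v) has shape L^2 M (L != M), so D-series; mu = 5 gives D_5.

Type D5, Milnor number mu = 5.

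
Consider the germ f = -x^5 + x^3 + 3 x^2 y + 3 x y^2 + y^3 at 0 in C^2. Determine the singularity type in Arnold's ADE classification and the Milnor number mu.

The Hessian of f at 0 has rank 0. Corank 2; j^3 = (x + y)^3 is a perfect cube, so E-series; the 5-jet and mu = 8 give E_8.

Type E_8, Milnor number mu = 8.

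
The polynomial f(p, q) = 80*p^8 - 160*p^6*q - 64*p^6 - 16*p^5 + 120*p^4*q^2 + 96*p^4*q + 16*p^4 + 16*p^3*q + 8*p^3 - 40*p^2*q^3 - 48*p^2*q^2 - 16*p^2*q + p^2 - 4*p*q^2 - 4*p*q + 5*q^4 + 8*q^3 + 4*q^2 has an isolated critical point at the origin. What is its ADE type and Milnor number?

The Hessian of f at 0 has rank 1. Corank 1: A-series; mu = 3 gives A_3.

Type A_3, Milnor number mu = 3.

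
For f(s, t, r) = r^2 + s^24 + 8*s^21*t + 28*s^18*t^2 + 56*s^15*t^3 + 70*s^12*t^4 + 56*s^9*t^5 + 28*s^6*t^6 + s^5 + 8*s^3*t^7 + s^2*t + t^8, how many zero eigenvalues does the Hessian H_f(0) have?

2

Hessian at 0 has rank 1.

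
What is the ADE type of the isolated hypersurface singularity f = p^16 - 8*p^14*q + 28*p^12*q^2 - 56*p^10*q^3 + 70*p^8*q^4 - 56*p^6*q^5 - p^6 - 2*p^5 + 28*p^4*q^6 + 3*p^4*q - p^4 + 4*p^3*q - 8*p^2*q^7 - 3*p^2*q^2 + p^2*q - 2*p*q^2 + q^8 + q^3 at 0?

The Hessian of f at 0 has rank 0. Corank 2; j^3 = q*(p - q)^2 has shape L^2 M (L != M), so D-series; mu = 9 gives D_9.

D_9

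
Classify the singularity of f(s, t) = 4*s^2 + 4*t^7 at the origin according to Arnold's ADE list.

A_{6}

The Hessian of f at 0 has rank 1. Corank 1: A-series; mu = 6 gives A_6.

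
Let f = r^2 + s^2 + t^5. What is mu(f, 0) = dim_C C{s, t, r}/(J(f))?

4

The Hessian of f at 0 has rank 2. Corank 1: A-series; mu = 4 gives A_4.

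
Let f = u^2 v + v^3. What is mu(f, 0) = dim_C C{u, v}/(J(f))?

4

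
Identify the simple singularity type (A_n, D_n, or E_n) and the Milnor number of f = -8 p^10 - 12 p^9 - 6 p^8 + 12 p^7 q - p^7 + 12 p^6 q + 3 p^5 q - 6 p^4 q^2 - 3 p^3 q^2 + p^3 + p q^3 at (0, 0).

Type E_{7}, Milnor number mu = 7.

The Hessian of f at 0 has rank 0. Corank 2; j^3 = p^3 is a perfect cube, so E-series; the 4-jet and mu = 7 give E_7.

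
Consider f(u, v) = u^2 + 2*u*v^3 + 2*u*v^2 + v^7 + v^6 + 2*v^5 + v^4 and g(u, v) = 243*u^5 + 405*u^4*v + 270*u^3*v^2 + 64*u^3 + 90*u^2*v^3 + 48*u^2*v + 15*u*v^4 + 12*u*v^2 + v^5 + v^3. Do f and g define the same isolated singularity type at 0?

No.

The Hessian of f at 0 has rank 1. Corank 1: A-series; mu = 6 gives A_6. The Hessian of g at 0 has rank 0. Corank 2; j^3 = (4*u + v)^3 is a perfect cube, so E-series; the 5-jet and mu = 8 give E_8. f is A_6 but g is E_8, hence not right-equivalent.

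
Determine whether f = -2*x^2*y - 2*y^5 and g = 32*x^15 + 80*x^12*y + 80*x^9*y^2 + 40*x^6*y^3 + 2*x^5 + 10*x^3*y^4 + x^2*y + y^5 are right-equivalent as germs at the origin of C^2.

Yes.

The Hessian of f at 0 is [[0, 0], [0, 0]] with rank 0, so corank 2. A Groebner basis of the Jacobian ideal J(f) in C{x,y} is {x^2/5 + y^4, x^3, x*y}; counting standard monomials gives mu = 6. Corank 2; j^3 = -2*x^2*y has shape L^2 M (L != M), so D-series; mu = 6 gives D_6. The Hessian of g at 0 is [[0, 0], [0, 0]] with rank 0, so corank 2. A Groebner basis of the Jacobian ideal J(g) in C{x,y} is {x^2/5 + y^4, x^3, x*y}; counting standard monomials gives mu = 6. Corank 2; j^3 = x^2*y has shape L^2 M (L != M), so D-series; mu = 6 gives D_6. Both have type D_6, hence right-equivalent.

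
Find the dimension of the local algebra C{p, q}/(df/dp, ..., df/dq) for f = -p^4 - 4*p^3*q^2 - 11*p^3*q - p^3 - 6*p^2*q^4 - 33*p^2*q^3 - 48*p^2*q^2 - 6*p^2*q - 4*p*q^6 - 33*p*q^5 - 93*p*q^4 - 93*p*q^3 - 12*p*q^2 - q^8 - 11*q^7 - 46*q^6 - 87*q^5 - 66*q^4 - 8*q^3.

7

The Hessian of f at 0 is [[0, 0], [0, 0]] with rank 0, so corank 2. A Groebner basis of the Jacobian ideal J(f) in C{p,q} is {3*p^2/2 + 6*p*q + q^4 + q^3/2 + 6*q^2, p^3 - 3*p^2 - 12*p*q + 7*q^3 - 12*q^2, p^2*q + 3*p^2/2 + 6*p*q - 7*q^3/2 + 6*q^2, -p^2/2 + p*q^2 - 2*p*q + 11*q^3/6 - 2*q^2}; counting standard monomials gives mu = 7. Corank 2; j^3 = -(p + 2*q)^3 is a perfect cube, so E-series; the 4-jet and mu = 7 give E_7.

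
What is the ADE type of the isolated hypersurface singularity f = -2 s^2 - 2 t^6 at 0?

A5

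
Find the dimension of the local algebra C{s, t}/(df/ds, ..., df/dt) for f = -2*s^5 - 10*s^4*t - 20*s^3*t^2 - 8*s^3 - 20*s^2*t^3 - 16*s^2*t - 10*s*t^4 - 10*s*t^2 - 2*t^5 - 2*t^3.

6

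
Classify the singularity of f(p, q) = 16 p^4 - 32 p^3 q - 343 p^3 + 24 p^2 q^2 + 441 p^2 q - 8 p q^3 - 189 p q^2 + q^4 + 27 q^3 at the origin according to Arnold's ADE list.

E_6

The Hessian of f at 0 has rank 0. Corank 2; j^3 = -(7*p - 3*q)^3 is a perfect cube, so E-series; the 4-jet and mu = 6 give E_6.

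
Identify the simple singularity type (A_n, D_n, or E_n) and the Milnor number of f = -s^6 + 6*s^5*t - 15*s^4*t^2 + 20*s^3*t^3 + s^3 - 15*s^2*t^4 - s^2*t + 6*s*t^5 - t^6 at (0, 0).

The Hessian of f at 0 has rank 0. Corank 2; j^3 = s^2*(s - t) has shape L^2 M (L != M), so D-series; mu = 7 gives D_7.

Type D7, Milnor number mu = 7.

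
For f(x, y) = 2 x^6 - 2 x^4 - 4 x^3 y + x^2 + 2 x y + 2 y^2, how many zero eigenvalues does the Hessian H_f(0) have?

0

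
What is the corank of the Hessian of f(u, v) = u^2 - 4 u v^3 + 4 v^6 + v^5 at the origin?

1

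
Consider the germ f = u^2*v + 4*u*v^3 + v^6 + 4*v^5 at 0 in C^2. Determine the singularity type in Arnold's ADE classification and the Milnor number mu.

The Hessian of f at 0 is [[0, 0], [0, 0]] with rank 0, so corank 2. A Groebner basis of the Jacobian ideal J(f) in C{u,v} is {u^3, u^2*v + 2*u^2/3 + 4*u*v^2/3, u*v/2 + v^3}; counting standard monomials gives mu = 7. Corank 2; j^3 = u^2*v has shape L^2 M (L != M), so D-series; mu = 7 gives D_7.

Type D_7, Milnor number mu = 7.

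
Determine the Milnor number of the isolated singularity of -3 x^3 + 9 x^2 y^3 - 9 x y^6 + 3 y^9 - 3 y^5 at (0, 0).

The Hessian of f at 0 has rank 0. Corank 2; j^3 = -3*x^3 is a perfect cube, so E-series; the 5-jet and mu = 8 give E_8.

8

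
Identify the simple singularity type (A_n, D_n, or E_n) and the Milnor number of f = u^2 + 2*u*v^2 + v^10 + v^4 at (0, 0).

Type A_9, Milnor number mu = 9.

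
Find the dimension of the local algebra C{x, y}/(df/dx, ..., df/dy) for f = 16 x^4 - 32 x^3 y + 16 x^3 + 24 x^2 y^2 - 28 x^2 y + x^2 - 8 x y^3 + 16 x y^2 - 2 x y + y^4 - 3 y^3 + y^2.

The Hessian of f at 0 is [[2, -2], [-2, 2]] with rank 1, so corank 1. A Groebner basis of the Jacobian ideal J(f) in C{x,y} is {y^2, x - y}; counting standard monomials gives mu = 2. Corank 1: A-series; mu = 2 gives A_2.

2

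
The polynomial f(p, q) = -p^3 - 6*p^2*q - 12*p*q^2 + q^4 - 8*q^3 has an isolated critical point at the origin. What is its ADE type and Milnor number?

The Hessian of f at 0 has rank 0. Corank 2; j^3 = -(p + 2*q)^3 is a perfect cube, so E-series; the 4-jet and mu = 6 give E_6.

Type E_6, Milnor number mu = 6.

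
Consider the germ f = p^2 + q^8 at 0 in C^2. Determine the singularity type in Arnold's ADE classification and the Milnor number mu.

The Hessian of f at 0 has rank 1. Corank 1: A-series; mu = 7 gives A_7.

Type A7, Milnor number mu = 7.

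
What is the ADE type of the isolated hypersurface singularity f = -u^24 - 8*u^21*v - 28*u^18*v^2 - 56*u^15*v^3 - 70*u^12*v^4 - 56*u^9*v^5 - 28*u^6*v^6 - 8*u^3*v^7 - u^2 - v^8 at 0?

A_7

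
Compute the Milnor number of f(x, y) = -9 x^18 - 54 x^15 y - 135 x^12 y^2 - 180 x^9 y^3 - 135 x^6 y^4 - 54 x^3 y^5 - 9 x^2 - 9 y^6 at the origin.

The Hessian of f at 0 is [[-18, 0], [0, 0]] with rank 1, so corank 1. A Groebner basis of the Jacobian ideal J(f) in C{x,y} is {y^5, x}; counting standard monomials gives mu = 5. Corank 1: A-series; mu = 5 gives A_5.

5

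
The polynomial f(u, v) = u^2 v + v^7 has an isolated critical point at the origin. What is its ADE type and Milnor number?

Type D_8, Milnor number mu = 8.

The Hessian of f at 0 is [[0, 0], [0, 0]] with rank 0, so corank 2. A Groebner basis of the Jacobian ideal J(f) in C{u,v} is {u^2/7 + v^6, u^3, u*v}; counting standard monomials gives mu = 8. Corank 2; j^3 = u^2*v has shape L^2 M (L != M), so D-series; mu = 8 gives D_8.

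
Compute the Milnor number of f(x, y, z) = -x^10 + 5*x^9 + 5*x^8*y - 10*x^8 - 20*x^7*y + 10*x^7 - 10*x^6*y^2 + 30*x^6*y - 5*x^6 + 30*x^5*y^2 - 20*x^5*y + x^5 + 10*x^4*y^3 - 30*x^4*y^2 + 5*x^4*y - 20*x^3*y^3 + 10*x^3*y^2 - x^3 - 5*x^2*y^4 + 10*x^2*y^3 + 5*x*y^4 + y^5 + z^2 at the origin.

The Hessian of f at 0 is [[0, 0, 0], [0, 0, 0], [0, 0, 2]] with rank 1, so corank 2. A Groebner basis of the Jacobian ideal J(f) in C{x,y,z} is {y^5, x*y^3 + y^4/4, x^2, z}; counting standard monomials gives mu = 8. Corank 2; j^3 = -x^3 is a perfect cube, so E-series; the 5-jet and mu = 8 give E_8.

8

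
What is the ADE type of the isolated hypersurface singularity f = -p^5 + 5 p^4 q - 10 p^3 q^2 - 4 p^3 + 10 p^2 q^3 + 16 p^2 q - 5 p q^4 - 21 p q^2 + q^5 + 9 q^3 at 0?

D_6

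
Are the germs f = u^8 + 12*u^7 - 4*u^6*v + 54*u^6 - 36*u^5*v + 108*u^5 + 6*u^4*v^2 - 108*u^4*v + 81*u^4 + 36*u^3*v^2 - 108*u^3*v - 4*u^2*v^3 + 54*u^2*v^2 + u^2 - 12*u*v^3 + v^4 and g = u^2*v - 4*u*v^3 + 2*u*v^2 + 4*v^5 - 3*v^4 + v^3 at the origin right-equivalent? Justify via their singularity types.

No.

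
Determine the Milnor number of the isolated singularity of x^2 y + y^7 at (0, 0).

The Hessian of f at 0 has rank 0. Corank 2; j^3 = x^2*y has shape L^2 M (L != M), so D-series; mu = 8 gives D_8.

8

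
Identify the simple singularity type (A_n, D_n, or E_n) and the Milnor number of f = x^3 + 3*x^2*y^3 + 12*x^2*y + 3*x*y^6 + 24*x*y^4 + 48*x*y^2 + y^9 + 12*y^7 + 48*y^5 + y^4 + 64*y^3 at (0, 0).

Type E6, Milnor number mu = 6.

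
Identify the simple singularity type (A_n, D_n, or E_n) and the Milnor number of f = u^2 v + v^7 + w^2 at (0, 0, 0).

Type D_{8}, Milnor number mu = 8.

The Hessian of f at 0 is [[0, 0, 0], [0, 0, 0], [0, 0, 2]] with rank 1, so corank 2. A Groebner basis of the Jacobian ideal J(f) in C{u,v,w} is {u^2/7 + v^6, u^3, u*v, w}; counting standard monomials gives mu = 8. Corank 2; j^3 = u^2*v has shape L^2 M (L != M), so D-series; mu = 8 gives D_8.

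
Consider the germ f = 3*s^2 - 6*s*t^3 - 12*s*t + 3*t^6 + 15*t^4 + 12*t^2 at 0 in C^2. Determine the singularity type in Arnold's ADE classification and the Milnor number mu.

The Hessian of f at 0 has rank 1. Corank 1: A-series; mu = 3 gives A_3.

Type A3, Milnor number mu = 3.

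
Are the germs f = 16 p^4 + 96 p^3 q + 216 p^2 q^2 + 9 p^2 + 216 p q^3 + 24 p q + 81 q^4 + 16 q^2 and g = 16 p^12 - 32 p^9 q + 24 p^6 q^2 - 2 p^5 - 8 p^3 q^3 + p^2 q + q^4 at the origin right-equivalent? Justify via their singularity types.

No.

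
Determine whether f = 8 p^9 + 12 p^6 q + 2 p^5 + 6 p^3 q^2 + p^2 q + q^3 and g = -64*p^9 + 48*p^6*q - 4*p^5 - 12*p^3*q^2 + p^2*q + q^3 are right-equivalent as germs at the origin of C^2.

Yes.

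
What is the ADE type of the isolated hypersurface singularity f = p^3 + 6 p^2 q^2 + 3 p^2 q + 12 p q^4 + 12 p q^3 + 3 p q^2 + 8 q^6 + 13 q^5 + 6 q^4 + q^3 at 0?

The Hessian of f at 0 is [[0, 0], [0, 0]] with rank 0, so corank 2. A Groebner basis of the Jacobian ideal J(f) in C{p,q} is {q^4, p^3 + 3*p^2*q - 3*p^2/4 - 3*p*q/2 - 2*q^3 - 3*q^2/4, p^2/4 + p*q^2 + p*q/2 + q^3 + q^2/4}; counting standard monomials gives mu = 8. Corank 2; j^3 = (p + q)^3 is a perfect cube, so E-series; the 5-jet and mu = 8 give E_8.

E_{8}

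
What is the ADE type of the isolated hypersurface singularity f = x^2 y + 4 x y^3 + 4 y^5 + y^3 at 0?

D_4

The Hessian of f at 0 has rank 0. Corank 2; j^3 = y*(x^2 + y^2) splits into three distinct lines over C (the quadratic factor has nonzero discriminant), so D_4.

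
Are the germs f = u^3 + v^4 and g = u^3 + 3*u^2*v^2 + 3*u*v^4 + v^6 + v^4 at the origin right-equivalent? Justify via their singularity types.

The Hessian of f at 0 has rank 0. Corank 2; j^3 = u^3 is a perfect cube, so E-series; the 4-jet and mu = 6 give E_6. The Hessian of g at 0 has rank 0. Corank 2; j^3 = u^3 is a perfect cube, so E-series; the 4-jet and mu = 6 give E_6. Both have type E_6, hence right-equivalent.

Yes.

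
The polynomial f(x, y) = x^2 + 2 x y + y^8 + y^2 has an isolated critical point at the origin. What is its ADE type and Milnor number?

The Hessian of f at 0 is [[2, 2], [2, 2]] with rank 1, so corank 1. A Groebner basis of the Jacobian ideal J(f) in C{x,y} is {y^7, x + y}; counting standard monomials gives mu = 7. Corank 1: A-series; mu = 7 gives A_7.

Type A_{7}, Milnor number mu = 7.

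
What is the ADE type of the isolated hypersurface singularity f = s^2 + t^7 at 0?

The Hessian of f at 0 has rank 1. Corank 1: A-series; mu = 6 gives A_6.

A6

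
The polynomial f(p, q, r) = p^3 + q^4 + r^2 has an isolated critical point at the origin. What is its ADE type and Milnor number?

Type E_{6}, Milnor number mu = 6.

The Hessian of f at 0 has rank 1. Corank 2; j^3 = p^3 is a perfect cube, so E-series; the 4-jet and mu = 6 give E_6.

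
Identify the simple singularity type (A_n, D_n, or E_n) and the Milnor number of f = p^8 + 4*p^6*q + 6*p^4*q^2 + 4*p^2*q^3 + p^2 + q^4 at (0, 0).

Type A3, Milnor number mu = 3.

The Hessian of f at 0 has rank 1. Corank 1: A-series; mu = 3 gives A_3.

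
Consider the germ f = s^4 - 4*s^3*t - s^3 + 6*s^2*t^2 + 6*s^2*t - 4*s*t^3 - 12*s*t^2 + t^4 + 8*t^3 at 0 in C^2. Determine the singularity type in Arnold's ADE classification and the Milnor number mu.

Type E_6, Milnor number mu = 6.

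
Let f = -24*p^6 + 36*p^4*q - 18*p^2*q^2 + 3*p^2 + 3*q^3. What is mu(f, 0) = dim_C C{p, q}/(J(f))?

2

The Hessian of f at 0 is [[6, 0], [0, 0]] with rank 1, so corank 1. A Groebner basis of the Jacobian ideal J(f) in C{p,q} is {q^2, p}; counting standard monomials gives mu = 2. Corank 1: A-series; mu = 2 gives A_2.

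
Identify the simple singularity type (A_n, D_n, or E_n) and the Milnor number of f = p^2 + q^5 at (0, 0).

Type A4, Milnor number mu = 4.

The Hessian of f at 0 is [[2, 0], [0, 0]] with rank 1, so corank 1. A Groebner basis of the Jacobian ideal J(f) in C{p,q} is {q^4, p}; counting standard monomials gives mu = 4. Corank 1: A-series; mu = 4 gives A_4.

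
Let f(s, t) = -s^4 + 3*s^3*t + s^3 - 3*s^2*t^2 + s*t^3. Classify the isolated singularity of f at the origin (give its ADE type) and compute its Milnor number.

The Hessian of f at 0 is [[0, 0], [0, 0]] with rank 0, so corank 2. A Groebner basis of the Jacobian ideal J(f) in C{s,t} is {3*s^2 + t^4 + t^3, s^3, s^2*t - s^2 - t^3/3, -2*s^2 + s*t^2 - 2*t^3/3}; counting standard monomials gives mu = 7. Corank 2; j^3 = s^3 is a perfect cube, so E-series; the 4-jet and mu = 7 give E_7.

Type E_7, Milnor number mu = 7.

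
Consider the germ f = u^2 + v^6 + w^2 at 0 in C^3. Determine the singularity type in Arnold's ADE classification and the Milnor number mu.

The Hessian of f at 0 has rank 2. Corank 1: A-series; mu = 5 gives A_5.

Type A_{5}, Milnor number mu = 5.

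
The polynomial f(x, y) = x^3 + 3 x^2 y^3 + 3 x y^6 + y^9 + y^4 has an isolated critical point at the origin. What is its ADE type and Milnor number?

Type E_{6}, Milnor number mu = 6.

The Hessian of f at 0 is [[0, 0], [0, 0]] with rank 0, so corank 2. A Groebner basis of the Jacobian ideal J(f) in C{x,y} is {y^3, x^2}; counting standard monomials gives mu = 6. Corank 2; j^3 = x^3 is a perfect cube, so E-series; the 4-jet and mu = 6 give E_6.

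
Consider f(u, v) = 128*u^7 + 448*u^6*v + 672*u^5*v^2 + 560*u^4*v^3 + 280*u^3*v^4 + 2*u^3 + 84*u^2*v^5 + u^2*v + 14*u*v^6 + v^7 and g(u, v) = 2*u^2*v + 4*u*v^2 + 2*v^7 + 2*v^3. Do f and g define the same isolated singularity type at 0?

The Hessian of f at 0 has rank 0. Corank 2; j^3 = u^2*(2*u + v) has shape L^2 M (L != M), so D-series; mu = 8 gives D_8. The Hessian of g at 0 has rank 0. Corank 2; j^3 = 2*v*(u + v)^2 has shape L^2 M (L != M), so D-series; mu = 8 gives D_8. Both have type D_8, hence right-equivalent.

Yes.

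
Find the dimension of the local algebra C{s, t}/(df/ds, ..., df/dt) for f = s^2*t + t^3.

4

The Hessian of f at 0 is [[0, 0], [0, 0]] with rank 0, so corank 2. A Groebner basis of the Jacobian ideal J(f) in C{s,t} is {t^3, s^2 + 3*t^2, s*t}; counting standard monomials gives mu = 4. Corank 2; j^3 = t*(s^2 + t^2) splits into three distinct lines over C (the quadratic factor has nonzero discriminant), so D_4.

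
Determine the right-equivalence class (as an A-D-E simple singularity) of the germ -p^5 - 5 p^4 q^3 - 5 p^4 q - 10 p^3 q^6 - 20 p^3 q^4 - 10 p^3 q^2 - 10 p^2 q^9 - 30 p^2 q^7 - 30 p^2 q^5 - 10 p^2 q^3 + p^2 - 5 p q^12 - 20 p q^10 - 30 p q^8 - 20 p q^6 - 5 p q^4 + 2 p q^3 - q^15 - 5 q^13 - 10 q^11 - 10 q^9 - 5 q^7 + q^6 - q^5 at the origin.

The Hessian of f at 0 has rank 1. Corank 1: A-series; mu = 4 gives A_4.

A_4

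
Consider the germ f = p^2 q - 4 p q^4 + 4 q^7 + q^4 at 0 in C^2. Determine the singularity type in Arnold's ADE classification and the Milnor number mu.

The Hessian of f at 0 is [[0, 0], [0, 0]] with rank 0, so corank 2. A Groebner basis of the Jacobian ideal J(f) in C{p,q} is {p^3, p^2/4 + q^3, p*q}; counting standard monomials gives mu = 5. Corank 2; j^3 = p^2*q has shape L^2 M (L != M), so D-series; mu = 5 gives D_5.

Type D_5, Milnor number mu = 5.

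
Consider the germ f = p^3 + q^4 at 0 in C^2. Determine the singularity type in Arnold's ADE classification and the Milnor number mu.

Type E_{6}, Milnor number mu = 6.

The Hessian of f at 0 is [[0, 0], [0, 0]] with rank 0, so corank 2. A Groebner basis of the Jacobian ideal J(f) in C{p,q} is {q^3, p^2}; counting standard monomials gives mu = 6. Corank 2; j^3 = p^3 is a perfect cube, so E-series; the 4-jet and mu = 6 give E_6.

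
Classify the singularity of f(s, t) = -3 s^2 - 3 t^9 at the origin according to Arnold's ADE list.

The Hessian of f at 0 is [[-6, 0], [0, 0]] with rank 1, so corank 1. A Groebner basis of the Jacobian ideal J(f) in C{s,t} is {t^8, s}; counting standard monomials gives mu = 8. Corank 1: A-series; mu = 8 gives A_8.

A8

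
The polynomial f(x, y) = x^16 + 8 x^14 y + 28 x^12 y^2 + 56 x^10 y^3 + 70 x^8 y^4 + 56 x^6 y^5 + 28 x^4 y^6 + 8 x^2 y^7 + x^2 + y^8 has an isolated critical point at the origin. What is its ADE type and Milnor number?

The Hessian of f at 0 is [[2, 0], [0, 0]] with rank 1, so corank 1. A Groebner basis of the Jacobian ideal J(f) in C{x,y} is {y^7, x}; counting standard monomials gives mu = 7. Corank 1: A-series; mu = 7 gives A_7.

Type A_7, Milnor number mu = 7.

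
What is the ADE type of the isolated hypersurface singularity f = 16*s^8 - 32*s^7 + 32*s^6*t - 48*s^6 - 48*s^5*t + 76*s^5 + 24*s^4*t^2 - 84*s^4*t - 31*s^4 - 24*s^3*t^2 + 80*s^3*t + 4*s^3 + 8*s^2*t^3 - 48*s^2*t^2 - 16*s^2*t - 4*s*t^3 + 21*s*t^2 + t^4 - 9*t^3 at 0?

D5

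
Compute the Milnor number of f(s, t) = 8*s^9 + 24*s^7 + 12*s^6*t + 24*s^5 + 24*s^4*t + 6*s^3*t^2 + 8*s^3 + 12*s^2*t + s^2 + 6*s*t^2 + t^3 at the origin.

2

The Hessian of f at 0 has rank 1. Corank 1: A-series; mu = 2 gives A_2.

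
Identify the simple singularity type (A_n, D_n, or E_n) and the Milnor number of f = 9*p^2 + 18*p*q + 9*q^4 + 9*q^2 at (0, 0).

Type A3, Milnor number mu = 3.

The Hessian of f at 0 is [[18, 18], [18, 18]] with rank 1, so corank 1. A Groebner basis of the Jacobian ideal J(f) in C{p,q} is {q^3, p + q}; counting standard monomials gives mu = 3. Corank 1: A-series; mu = 3 gives A_3.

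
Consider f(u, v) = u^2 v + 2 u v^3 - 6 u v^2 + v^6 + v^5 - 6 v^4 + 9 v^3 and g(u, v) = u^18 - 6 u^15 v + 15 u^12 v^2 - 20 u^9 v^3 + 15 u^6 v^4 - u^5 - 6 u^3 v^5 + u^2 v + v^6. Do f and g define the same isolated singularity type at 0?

Yes.

The Hessian of f at 0 has rank 0. Corank 2; j^3 = v*(u - 3*v)^2 has shape L^2 M (L != M), so D-series; mu = 7 gives D_7. The Hessian of g at 0 has rank 0. Corank 2; j^3 = u^2*v has shape L^2 M (L != M), so D-series; mu = 7 gives D_7. Both have type D_7, hence right-equivalent.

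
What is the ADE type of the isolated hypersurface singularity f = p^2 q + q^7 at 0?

The Hessian of f at 0 is [[0, 0], [0, 0]] with rank 0, so corank 2. A Groebner basis of the Jacobian ideal J(f) in C{p,q} is {p^2/7 + q^6, p^3, p*q}; counting standard monomials gives mu = 8. Corank 2; j^3 = p^2*q has shape L^2 M (L != M), so D-series; mu = 8 gives D_8.

D8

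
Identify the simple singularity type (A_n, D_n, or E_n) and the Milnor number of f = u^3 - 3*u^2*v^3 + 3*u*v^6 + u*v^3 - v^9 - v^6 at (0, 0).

The Hessian of f at 0 has rank 0. Corank 2; j^3 = u^3 is a perfect cube, so E-series; the 4-jet and mu = 7 give E_7.

Type E_7, Milnor number mu = 7.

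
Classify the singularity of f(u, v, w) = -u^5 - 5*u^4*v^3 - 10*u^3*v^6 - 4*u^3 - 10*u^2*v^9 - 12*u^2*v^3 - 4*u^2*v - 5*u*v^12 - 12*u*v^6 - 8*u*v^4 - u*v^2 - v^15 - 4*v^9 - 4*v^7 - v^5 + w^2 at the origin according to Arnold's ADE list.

D6

The Hessian of f at 0 has rank 1. Corank 2; j^3 = -u*(2*u + v)^2 has shape L^2 M (L != M), so D-series; mu = 6 gives D_6.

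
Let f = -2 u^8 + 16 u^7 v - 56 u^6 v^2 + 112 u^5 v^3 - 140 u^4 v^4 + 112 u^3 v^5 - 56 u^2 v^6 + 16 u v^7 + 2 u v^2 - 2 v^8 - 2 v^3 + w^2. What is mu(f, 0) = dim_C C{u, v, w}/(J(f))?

9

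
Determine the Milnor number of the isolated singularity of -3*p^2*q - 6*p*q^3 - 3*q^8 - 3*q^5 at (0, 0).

9

The Hessian of f at 0 has rank 0. Corank 2; j^3 = -3*p^2*q has shape L^2 M (L != M), so D-series; mu = 9 gives D_9.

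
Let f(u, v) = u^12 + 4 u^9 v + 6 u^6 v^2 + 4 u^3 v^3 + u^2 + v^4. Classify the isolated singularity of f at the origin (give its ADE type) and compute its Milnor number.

Type A_{3}, Milnor number mu = 3.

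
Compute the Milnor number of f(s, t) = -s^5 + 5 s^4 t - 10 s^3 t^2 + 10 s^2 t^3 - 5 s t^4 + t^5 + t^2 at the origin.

4

The Hessian of f at 0 is [[0, 0], [0, 2]] with rank 1, so corank 1. A Groebner basis of the Jacobian ideal J(f) in C{s,t} is {s^4, t}; counting standard monomials gives mu = 4. Corank 1: A-series; mu = 4 gives A_4.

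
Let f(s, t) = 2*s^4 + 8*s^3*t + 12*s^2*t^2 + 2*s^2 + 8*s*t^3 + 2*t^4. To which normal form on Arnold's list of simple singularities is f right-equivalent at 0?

A_3

The Hessian of f at 0 is [[4, 0], [0, 0]] with rank 1, so corank 1. A Groebner basis of the Jacobian ideal J(f) in C{s,t} is {t^3, s}; counting standard monomials gives mu = 3. Corank 1: A-series; mu = 3 gives A_3.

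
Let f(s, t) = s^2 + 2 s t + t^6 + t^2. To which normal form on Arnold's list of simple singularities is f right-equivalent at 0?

The Hessian of f at 0 is [[2, 2], [2, 2]] with rank 1, so corank 1. A Groebner basis of the Jacobian ideal J(f) in C{s,t} is {t^5, s + t}; counting standard monomials gives mu = 5. Corank 1: A-series; mu = 5 gives A_5.

A5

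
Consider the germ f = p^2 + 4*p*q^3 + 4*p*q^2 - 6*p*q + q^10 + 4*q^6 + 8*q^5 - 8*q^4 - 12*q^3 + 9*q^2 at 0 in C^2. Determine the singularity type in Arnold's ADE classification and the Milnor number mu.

The Hessian of f at 0 has rank 1. Corank 1: A-series; mu = 9 gives A_9.

Type A9, Milnor number mu = 9.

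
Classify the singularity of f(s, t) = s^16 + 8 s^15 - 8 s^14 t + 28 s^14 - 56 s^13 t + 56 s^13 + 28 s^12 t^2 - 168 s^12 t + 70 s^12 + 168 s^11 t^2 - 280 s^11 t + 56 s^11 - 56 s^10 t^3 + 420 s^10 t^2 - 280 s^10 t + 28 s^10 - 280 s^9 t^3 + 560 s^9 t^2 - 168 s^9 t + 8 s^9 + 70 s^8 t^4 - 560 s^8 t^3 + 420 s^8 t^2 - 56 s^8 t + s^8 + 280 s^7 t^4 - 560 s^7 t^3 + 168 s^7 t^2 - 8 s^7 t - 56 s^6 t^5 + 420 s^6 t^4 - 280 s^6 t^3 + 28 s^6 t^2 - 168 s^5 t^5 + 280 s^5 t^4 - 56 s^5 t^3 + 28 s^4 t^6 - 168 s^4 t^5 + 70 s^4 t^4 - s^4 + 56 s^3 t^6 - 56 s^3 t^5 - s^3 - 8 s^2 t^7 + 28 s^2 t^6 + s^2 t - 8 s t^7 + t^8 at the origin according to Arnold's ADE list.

D9

The Hessian of f at 0 is [[0, 0], [0, 0]] with rank 0, so corank 2. A Groebner basis of the Jacobian ideal J(f) in C{s,t} is {s*t/8 + t^7, s*t^2, s^2 - s*t}; counting standard monomials gives mu = 9. Corank 2; j^3 = -s^2*(s - t) has shape L^2 M (L != M), so D-series; mu = 9 gives D_9.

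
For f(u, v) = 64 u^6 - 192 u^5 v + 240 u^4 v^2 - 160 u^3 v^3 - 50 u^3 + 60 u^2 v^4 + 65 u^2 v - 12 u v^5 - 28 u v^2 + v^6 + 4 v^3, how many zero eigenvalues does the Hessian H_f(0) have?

The Hessian at 0 is [[0, 0], [0, 0]] of rank 0; hence corank 2.

2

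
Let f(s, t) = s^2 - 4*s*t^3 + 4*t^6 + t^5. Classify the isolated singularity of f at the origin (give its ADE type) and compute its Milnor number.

Type A_4, Milnor number mu = 4.

The Hessian of f at 0 has rank 1. Corank 1: A-series; mu = 4 gives A_4.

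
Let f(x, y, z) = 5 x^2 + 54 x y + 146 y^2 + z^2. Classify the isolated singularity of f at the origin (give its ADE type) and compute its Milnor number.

Type A_1, Milnor number mu = 1.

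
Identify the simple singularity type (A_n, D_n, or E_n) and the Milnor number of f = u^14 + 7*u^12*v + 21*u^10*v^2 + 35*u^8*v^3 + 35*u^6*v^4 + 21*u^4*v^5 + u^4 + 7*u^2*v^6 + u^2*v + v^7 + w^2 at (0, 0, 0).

The Hessian of f at 0 has rank 1. Corank 2; j^3 = u^2*v has shape L^2 M (L != M), so D-series; mu = 8 gives D_8.

Type D_8, Milnor number mu = 8.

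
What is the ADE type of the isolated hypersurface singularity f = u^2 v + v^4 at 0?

The Hessian of f at 0 has rank 0. Corank 2; j^3 = u^2*v has shape L^2 M (L != M), so D-series; mu = 5 gives D_5.

D_5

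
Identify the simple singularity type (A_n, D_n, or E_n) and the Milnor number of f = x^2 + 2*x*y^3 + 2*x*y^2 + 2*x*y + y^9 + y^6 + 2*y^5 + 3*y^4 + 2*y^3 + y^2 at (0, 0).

Type A_8, Milnor number mu = 8.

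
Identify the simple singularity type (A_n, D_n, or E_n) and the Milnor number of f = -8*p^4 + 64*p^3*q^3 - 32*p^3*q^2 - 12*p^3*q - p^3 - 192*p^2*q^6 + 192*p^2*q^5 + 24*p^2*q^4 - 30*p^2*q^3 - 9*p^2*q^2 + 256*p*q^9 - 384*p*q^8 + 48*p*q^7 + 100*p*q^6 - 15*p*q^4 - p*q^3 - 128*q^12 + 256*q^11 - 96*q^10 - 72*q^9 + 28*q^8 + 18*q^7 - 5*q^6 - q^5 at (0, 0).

Type E_{7}, Milnor number mu = 7.

The Hessian of f at 0 is [[0, 0], [0, 0]] with rank 0, so corank 2. A Groebner basis of the Jacobian ideal J(f) in C{p,q} is {p^2/3 + q^4 + q^3/9, p^3, p^2*q - p^2/9 - q^3/27, p^2/9 + p*q^2 + q^3/27}; counting standard monomials gives mu = 7. Corank 2; j^3 = -p^3 is a perfect cube, so E-series; the 4-jet and mu = 7 give E_7.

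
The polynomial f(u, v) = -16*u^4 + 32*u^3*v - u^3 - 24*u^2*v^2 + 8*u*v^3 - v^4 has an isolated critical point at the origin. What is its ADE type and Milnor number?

Type E_6, Milnor number mu = 6.

The Hessian of f at 0 is [[0, 0], [0, 0]] with rank 0, so corank 2. A Groebner basis of the Jacobian ideal J(f) in C{u,v} is {v^4, u*v^2 - v^3/6, u^2}; counting standard monomials gives mu = 6. Corank 2; j^3 = -u^3 is a perfect cube, so E-series; the 4-jet and mu = 6 give E_6.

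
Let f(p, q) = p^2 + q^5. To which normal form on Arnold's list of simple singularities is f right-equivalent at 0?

The Hessian of f at 0 is [[2, 0], [0, 0]] with rank 1, so corank 1. A Groebner basis of the Jacobian ideal J(f) in C{p,q} is {q^4, p}; counting standard monomials gives mu = 4. Corank 1: A-series; mu = 4 gives A_4.

A4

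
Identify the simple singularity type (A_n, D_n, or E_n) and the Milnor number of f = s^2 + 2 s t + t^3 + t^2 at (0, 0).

Type A_{2}, Milnor number mu = 2.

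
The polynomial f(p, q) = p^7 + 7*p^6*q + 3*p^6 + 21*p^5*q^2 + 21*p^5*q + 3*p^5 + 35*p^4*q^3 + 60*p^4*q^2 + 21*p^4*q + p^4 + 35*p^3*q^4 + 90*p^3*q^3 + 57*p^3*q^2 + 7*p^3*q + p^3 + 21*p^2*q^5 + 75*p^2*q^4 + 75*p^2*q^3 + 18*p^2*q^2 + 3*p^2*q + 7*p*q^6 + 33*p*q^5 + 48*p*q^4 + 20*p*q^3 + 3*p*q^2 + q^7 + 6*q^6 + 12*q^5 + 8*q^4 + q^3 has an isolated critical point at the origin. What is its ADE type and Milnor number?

Type E7, Milnor number mu = 7.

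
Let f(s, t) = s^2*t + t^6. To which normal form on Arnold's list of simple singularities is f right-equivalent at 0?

The Hessian of f at 0 is [[0, 0], [0, 0]] with rank 0, so corank 2. A Groebner basis of the Jacobian ideal J(f) in C{s,t} is {s^2/6 + t^5, s^3, s*t}; counting standard monomials gives mu = 7. Corank 2; j^3 = s^2*t has shape L^2 M (L != M), so D-series; mu = 7 gives D_7.

D_{7}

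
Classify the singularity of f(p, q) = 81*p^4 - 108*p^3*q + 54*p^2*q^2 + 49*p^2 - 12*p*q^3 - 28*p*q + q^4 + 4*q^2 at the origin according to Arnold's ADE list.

A3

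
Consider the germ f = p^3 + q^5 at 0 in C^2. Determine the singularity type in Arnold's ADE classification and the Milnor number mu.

Type E8, Milnor number mu = 8.

The Hessian of f at 0 is [[0, 0], [0, 0]] with rank 0, so corank 2. A Groebner basis of the Jacobian ideal J(f) in C{p,q} is {q^4, p^2}; counting standard monomials gives mu = 8. Corank 2; j^3 = p^3 is a perfect cube, so E-series; the 5-jet and mu = 8 give E_8.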